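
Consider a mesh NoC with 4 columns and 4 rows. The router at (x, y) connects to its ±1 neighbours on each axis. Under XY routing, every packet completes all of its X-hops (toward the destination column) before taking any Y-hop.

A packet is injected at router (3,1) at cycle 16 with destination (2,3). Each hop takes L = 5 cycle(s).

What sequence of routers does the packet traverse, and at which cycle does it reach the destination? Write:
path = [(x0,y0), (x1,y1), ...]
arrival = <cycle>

path = [(3,1), (2,1), (2,2), (2,3)]
arrival = 31

hop 0: (3,1) @ cyc 16
hop 1: (2,1) @ cyc 21  [W]
hop 2: (2,2) @ cyc 26  [N]
hop 3: (2,3) @ cyc 31  [N]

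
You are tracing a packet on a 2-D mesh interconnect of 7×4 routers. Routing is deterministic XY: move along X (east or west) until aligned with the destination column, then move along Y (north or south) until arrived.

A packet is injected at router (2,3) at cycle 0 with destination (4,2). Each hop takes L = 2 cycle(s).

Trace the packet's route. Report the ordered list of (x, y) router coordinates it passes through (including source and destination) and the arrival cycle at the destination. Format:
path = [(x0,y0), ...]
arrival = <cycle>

path = [(2,3), (3,3), (4,3), (4,2)]
arrival = 6

hop 0: (2,3) @ cyc 0
hop 1: (3,3) @ cyc 2  [E]
hop 2: (4,3) @ cyc 4  [E]
hop 3: (4,2) @ cyc 6  [S]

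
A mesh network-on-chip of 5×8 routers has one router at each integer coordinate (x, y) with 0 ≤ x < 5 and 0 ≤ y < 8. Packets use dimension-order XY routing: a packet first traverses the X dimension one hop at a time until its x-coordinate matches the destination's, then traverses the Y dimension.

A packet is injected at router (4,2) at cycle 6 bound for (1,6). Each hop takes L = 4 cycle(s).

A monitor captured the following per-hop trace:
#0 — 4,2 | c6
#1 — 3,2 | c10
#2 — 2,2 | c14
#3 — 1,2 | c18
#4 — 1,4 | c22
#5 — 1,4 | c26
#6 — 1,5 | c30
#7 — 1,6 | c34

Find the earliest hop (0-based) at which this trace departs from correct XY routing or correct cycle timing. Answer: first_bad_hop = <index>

check 1→ d=(-1,0) cyc+4: ok
check 2→ d=(-1,0) cyc+4: ok
check 3→ d=(-1,0) cyc+4: ok
check 4→ d=(0,2) cyc+4: BAD: non-unit step

first_bad_hop = 4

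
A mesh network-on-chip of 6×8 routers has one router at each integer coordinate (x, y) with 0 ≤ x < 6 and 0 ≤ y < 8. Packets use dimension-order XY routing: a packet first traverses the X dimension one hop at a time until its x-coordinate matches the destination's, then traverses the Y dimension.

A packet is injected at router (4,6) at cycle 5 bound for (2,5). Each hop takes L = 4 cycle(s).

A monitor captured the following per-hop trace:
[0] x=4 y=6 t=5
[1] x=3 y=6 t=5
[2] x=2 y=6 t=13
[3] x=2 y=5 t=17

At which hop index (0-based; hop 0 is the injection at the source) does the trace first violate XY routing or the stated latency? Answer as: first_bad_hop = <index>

[1] (-1,+0) / 0c ⇒ BAD: Δcyc=0≠L

first_bad_hop = 1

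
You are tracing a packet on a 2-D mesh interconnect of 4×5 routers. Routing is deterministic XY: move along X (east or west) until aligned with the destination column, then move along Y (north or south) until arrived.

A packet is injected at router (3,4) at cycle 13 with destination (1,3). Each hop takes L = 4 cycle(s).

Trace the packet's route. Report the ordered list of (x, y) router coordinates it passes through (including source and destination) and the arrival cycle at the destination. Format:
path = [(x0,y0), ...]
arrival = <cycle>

#0 — 3,4 | c13
#1 — 2,4 | c17 | W
#2 — 1,4 | c21 | W
#3 — 1,3 | c25 | S

path = [(3,4), (2,4), (1,4), (1,3)]
arrival = 25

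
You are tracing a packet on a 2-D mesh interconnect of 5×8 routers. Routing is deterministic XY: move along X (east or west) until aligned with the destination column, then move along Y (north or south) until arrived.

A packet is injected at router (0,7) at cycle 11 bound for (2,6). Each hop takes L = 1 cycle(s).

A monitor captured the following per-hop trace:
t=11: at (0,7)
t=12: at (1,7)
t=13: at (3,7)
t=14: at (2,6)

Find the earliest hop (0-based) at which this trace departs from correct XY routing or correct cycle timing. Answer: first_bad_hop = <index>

first_bad_hop = 2

[1] (+1,+0) / 1c ⇒ ok
[2] (+2,+0) / 1c ⇒ BAD: non-unit step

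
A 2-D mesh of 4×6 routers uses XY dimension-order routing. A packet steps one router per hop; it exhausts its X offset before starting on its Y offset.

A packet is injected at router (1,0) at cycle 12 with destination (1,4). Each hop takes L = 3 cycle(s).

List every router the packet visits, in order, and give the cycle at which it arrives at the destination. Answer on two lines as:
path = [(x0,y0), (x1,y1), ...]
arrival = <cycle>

t=12: at (1,0)
t=15: at (1,1) after N
t=18: at (1,2) after N
t=21: at (1,3) after N
t=24: at (1,4) after N

path = [(1,0), (1,1), (1,2), (1,3), (1,4)]
arrival = 24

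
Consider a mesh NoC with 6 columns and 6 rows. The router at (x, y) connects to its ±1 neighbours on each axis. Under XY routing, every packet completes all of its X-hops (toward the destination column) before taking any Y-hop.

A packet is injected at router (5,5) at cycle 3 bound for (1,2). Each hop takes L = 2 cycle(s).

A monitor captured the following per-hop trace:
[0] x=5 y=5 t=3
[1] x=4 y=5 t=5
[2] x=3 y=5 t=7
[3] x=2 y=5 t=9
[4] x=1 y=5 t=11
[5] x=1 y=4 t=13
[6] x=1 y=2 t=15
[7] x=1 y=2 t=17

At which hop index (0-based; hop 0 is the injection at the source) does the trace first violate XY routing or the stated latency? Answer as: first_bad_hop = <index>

first_bad_hop = 6

hop 1: step (-1,+0), +2 cyc — ok
hop 2: step (-1,+0), +2 cyc — ok
hop 3: step (-1,+0), +2 cyc — ok
hop 4: step (-1,+0), +2 cyc — ok
hop 5: step (+0,-1), +2 cyc — ok
hop 6: step (+0,-2), +2 cyc — BAD: non-unit step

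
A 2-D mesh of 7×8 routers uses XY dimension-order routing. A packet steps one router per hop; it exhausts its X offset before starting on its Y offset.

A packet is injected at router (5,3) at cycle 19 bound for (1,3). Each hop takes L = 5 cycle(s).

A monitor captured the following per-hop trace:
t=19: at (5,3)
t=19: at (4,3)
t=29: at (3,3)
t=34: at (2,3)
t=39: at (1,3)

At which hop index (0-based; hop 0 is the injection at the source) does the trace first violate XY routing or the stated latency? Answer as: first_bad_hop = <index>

check 1→ d=(-1,0) cyc+0: BAD: Δcyc=0≠L

first_bad_hop = 1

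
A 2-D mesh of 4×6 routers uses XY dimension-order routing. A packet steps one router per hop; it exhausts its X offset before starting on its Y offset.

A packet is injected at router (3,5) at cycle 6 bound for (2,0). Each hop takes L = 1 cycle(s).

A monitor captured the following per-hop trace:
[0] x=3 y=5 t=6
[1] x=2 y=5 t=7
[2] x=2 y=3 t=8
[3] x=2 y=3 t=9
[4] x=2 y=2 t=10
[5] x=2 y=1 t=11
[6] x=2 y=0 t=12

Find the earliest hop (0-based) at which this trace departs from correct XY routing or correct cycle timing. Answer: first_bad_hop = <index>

check 1→ d=(-1,0) cyc+1: ok
check 2→ d=(0,-2) cyc+1: BAD: non-unit step

first_bad_hop = 2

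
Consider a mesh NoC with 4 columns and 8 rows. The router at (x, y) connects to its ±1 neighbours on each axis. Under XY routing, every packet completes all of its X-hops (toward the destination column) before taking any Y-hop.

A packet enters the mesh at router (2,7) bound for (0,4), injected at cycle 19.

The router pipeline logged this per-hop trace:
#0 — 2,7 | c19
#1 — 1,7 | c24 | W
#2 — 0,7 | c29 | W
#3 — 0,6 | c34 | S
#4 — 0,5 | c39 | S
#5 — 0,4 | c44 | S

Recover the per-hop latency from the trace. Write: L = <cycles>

L = 5

Δcyc across hop 0→1: 24 − 19 = 5.
One hop costs L cycles, so L = 5.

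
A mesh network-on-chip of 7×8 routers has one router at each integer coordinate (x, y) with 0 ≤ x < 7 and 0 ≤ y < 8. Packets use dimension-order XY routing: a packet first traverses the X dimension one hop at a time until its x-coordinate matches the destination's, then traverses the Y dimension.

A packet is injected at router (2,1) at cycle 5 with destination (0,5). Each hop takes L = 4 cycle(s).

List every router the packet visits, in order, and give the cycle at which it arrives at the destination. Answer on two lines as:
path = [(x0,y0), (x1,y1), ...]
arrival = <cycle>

path = [(2,1), (1,1), (0,1), (0,2), (0,3), (0,4), (0,5)]
arrival = 29

hop 0: (2,1) @ cyc 5
hop 1: (1,1) @ cyc 9  [W]
hop 2: (0,1) @ cyc 13  [W]
hop 3: (0,2) @ cyc 17  [N]
hop 4: (0,3) @ cyc 21  [N]
hop 5: (0,4) @ cyc 25  [N]
hop 6: (0,5) @ cyc 29  [N]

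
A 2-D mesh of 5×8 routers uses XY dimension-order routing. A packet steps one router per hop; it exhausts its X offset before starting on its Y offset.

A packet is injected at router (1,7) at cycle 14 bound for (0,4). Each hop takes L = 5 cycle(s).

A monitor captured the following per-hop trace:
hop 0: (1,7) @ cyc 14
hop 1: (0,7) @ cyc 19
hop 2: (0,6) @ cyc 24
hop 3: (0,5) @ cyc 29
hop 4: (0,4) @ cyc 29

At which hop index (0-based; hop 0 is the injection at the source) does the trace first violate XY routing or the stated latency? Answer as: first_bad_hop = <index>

first_bad_hop = 4

  1: Δx=-1 Δy=+0 Δt=5 [ok]
  2: Δx=+0 Δy=-1 Δt=5 [ok]
  3: Δx=+0 Δy=-1 Δt=5 [ok]
  4: Δx=+0 Δy=-1 Δt=0 [BAD: Δcyc=0≠L]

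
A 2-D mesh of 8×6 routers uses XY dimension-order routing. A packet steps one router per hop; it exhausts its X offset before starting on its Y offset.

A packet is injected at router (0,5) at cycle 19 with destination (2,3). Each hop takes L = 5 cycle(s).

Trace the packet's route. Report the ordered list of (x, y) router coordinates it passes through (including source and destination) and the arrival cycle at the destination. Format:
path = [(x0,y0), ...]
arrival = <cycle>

hop 0: (0,5) @ cyc 19
hop 1: (1,5) @ cyc 24  [E]
hop 2: (2,5) @ cyc 29  [E]
hop 3: (2,4) @ cyc 34  [S]
hop 4: (2,3) @ cyc 39  [S]

path = [(0,5), (1,5), (2,5), (2,4), (2,3)]
arrival = 39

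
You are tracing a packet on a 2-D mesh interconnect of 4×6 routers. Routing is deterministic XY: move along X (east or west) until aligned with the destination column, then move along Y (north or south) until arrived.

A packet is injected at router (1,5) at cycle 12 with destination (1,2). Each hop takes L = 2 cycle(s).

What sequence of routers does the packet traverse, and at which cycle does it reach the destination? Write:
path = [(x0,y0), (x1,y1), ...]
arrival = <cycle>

[0] x=1 y=5 t=12
[1] x=1 y=4 t=14 →S
[2] x=1 y=3 t=16 →S
[3] x=1 y=2 t=18 →S

path = [(1,5), (1,4), (1,3), (1,2)]
arrival = 18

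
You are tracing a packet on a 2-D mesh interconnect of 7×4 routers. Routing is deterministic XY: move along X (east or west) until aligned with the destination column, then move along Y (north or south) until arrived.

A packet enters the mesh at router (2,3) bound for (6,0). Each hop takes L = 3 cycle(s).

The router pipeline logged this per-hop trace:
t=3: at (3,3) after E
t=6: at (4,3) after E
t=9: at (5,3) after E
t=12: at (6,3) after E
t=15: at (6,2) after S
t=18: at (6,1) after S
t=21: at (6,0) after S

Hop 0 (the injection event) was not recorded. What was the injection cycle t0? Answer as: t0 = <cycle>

cyc[1] = 3 and cyc[k] = t0 + k·L for every k.
So t0 = 3 − 1·3 = 0.

t0 = 0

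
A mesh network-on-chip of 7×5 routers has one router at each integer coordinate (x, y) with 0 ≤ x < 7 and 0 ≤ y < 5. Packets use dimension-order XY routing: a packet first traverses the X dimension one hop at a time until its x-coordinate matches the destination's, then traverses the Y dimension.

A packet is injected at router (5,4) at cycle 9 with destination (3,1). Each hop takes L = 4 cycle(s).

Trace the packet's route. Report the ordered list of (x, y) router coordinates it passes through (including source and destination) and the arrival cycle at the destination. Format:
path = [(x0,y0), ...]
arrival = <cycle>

path = [(5,4), (4,4), (3,4), (3,3), (3,2), (3,1)]
arrival = 29

src (5,4)  cyc=9
W→(4,4)  cyc=13
W→(3,4)  cyc=17
S→(3,3)  cyc=21
S→(3,2)  cyc=25
S→(3,1)  cyc=29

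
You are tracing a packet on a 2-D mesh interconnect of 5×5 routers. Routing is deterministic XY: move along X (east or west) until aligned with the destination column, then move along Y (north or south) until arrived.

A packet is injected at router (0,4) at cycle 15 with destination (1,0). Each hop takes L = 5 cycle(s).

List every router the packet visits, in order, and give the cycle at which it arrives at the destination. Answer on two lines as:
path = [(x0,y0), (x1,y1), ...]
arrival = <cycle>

path = [(0,4), (1,4), (1,3), (1,2), (1,1), (1,0)]
arrival = 40

t=15: at (0,4)
t=20: at (1,4) after E
t=25: at (1,3) after S
t=30: at (1,2) after S
t=35: at (1,1) after S
t=40: at (1,0) after S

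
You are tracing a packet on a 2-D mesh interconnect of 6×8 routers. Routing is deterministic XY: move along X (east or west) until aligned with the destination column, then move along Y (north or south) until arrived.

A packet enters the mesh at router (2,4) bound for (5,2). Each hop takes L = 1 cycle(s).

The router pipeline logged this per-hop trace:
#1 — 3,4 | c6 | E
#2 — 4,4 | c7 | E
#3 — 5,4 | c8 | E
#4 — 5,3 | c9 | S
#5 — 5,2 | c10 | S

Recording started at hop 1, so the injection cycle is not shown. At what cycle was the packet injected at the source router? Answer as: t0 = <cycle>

The first recorded entry is hop 1 at cycle 6.
So t0 = 6 − 1·1 = 5.

t0 = 5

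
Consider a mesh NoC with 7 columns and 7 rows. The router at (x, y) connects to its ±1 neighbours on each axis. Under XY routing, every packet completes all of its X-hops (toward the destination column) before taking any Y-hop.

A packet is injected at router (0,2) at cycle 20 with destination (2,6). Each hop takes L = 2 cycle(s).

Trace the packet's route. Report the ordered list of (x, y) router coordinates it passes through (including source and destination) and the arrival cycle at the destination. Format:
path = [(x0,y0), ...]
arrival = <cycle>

path = [(0,2), (1,2), (2,2), (2,3), (2,4), (2,5), (2,6)]
arrival = 32

[0] x=0 y=2 t=20
[1] x=1 y=2 t=22 →E
[2] x=2 y=2 t=24 →E
[3] x=2 y=3 t=26 →N
[4] x=2 y=4 t=28 →N
[5] x=2 y=5 t=30 →N
[6] x=2 y=6 t=32 →N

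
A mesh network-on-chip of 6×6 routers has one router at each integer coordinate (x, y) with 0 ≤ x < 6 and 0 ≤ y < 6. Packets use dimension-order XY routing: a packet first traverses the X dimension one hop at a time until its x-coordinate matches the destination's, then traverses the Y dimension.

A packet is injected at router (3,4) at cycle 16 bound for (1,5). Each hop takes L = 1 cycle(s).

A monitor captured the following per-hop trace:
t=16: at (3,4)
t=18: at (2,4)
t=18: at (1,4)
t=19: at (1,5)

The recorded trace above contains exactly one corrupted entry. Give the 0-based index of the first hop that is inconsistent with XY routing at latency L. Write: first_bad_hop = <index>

hop 1: step (-1,+0), +2 cyc — BAD: Δcyc=2≠L

first_bad_hop = 1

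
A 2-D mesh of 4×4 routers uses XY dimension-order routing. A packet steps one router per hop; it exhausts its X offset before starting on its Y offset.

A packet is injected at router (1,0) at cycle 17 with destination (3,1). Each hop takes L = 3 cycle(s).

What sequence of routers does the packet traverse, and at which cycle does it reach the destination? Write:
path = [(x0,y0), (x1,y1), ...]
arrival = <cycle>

path = [(1,0), (2,0), (3,0), (3,1)]
arrival = 26

hop 0: (1,0) @ cyc 17
hop 1: (2,0) @ cyc 20  [E]
hop 2: (3,0) @ cyc 23  [E]
hop 3: (3,1) @ cyc 26  [N]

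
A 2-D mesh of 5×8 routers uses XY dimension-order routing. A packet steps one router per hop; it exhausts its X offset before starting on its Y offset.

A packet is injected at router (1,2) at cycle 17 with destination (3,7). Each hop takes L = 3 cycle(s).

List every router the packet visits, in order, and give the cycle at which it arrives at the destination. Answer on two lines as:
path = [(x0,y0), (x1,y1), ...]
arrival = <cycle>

#0 — 1,2 | c17
#1 — 2,2 | c20 | E
#2 — 3,2 | c23 | E
#3 — 3,3 | c26 | N
#4 — 3,4 | c29 | N
#5 — 3,5 | c32 | N
#6 — 3,6 | c35 | N
#7 — 3,7 | c38 | N

path = [(1,2), (2,2), (3,2), (3,3), (3,4), (3,5), (3,6), (3,7)]
arrival = 38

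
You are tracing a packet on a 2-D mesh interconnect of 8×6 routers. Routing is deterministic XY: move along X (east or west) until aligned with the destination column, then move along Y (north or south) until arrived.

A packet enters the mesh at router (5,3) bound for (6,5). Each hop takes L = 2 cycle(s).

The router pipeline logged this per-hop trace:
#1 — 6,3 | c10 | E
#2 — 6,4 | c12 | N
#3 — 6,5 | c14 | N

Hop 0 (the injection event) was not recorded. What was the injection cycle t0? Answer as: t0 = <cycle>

cyc[1] = 10 and cyc[k] = t0 + k·L for every k.
t0 = cyc[1] − L = 10 − 2 = 8.

t0 = 8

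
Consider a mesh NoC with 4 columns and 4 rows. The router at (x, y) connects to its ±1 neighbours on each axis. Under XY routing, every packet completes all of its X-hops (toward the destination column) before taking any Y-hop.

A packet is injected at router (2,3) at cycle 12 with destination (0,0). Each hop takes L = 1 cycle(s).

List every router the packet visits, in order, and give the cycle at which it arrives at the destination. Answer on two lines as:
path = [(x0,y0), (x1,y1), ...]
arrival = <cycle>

path = [(2,3), (1,3), (0,3), (0,2), (0,1), (0,0)]
arrival = 17

src (2,3)  cyc=12
W→(1,3)  cyc=13
W→(0,3)  cyc=14
S→(0,2)  cyc=15
S→(0,1)  cyc=16
S→(0,0)  cyc=17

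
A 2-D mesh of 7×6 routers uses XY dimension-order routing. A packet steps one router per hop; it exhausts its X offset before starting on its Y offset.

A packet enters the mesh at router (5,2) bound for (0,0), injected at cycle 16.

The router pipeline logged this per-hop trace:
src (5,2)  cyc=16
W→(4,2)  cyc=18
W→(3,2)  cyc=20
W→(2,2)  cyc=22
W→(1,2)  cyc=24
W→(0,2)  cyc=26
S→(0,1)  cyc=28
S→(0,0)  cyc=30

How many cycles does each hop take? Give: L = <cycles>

L = 2

From hop 0 (16) to hop 1 (18): +2 cycles.
That increment is L by definition: L = 2.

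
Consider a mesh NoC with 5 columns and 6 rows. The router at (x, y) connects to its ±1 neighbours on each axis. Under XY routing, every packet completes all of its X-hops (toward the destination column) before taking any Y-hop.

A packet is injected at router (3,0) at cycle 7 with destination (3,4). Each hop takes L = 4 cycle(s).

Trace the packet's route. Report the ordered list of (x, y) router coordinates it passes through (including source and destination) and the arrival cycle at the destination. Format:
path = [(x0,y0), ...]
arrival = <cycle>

path = [(3,0), (3,1), (3,2), (3,3), (3,4)]
arrival = 23

t=7: at (3,0)
t=11: at (3,1) after N
t=15: at (3,2) after N
t=19: at (3,3) after N
t=23: at (3,4) after N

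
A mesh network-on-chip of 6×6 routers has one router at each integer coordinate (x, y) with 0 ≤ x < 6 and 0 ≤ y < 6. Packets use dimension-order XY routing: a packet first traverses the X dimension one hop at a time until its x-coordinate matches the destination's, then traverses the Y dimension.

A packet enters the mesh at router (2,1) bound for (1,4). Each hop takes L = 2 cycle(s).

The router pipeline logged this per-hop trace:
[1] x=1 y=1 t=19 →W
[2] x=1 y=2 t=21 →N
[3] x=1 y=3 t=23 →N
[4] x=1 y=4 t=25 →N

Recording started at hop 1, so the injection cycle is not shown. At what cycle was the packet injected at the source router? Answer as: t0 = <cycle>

t0 = 17

The first recorded entry is hop 1 at cycle 19.
So t0 = 19 − 1·2 = 17.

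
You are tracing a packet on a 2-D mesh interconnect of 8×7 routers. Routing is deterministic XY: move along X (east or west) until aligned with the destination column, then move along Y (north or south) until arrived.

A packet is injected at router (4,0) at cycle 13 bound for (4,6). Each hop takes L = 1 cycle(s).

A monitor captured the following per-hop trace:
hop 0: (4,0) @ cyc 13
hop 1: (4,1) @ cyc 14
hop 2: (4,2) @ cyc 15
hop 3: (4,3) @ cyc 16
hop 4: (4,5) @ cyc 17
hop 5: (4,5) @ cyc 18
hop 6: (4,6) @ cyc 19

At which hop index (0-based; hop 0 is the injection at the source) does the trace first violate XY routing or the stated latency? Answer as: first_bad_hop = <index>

check 1→ d=(0,1) cyc+1: ok
check 2→ d=(0,1) cyc+1: ok
check 3→ d=(0,1) cyc+1: ok
check 4→ d=(0,2) cyc+1: BAD: non-unit step

first_bad_hop = 4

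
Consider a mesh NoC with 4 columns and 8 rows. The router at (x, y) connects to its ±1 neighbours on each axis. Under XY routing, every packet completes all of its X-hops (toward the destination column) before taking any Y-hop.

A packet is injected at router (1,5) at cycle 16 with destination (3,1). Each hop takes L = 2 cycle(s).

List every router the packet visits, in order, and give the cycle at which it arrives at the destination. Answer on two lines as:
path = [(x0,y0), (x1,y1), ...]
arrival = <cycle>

path = [(1,5), (2,5), (3,5), (3,4), (3,3), (3,2), (3,1)]
arrival = 28

  0. router=(1,5) cycle=16 (inject)
  1. router=(2,5) cycle=18 dir=E
  2. router=(3,5) cycle=20 dir=E
  3. router=(3,4) cycle=22 dir=S
  4. router=(3,3) cycle=24 dir=S
  5. router=(3,2) cycle=26 dir=S
  6. router=(3,1) cycle=28 dir=S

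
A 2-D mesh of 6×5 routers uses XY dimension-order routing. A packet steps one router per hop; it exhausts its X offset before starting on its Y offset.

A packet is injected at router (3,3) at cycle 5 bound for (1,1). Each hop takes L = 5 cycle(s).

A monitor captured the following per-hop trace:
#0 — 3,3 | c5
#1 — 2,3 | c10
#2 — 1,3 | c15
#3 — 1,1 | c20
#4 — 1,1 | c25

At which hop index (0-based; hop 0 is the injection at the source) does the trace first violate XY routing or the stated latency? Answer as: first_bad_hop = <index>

check 1→ d=(-1,0) cyc+5: ok
check 2→ d=(-1,0) cyc+5: ok
check 3→ d=(0,-2) cyc+5: BAD: non-unit step

first_bad_hop = 3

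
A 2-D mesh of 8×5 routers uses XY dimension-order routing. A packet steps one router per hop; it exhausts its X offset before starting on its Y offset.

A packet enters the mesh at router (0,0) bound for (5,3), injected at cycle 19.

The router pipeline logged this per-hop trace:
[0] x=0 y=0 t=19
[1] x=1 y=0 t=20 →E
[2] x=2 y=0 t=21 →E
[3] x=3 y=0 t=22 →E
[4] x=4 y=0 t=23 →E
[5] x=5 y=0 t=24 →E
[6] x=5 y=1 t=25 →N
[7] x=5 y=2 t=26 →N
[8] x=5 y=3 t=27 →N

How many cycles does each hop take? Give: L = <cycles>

L = 1

Between hops 0 and 1 the cycle counter advances 20 − 19 = 1.
Each hop adds L, hence L = 1.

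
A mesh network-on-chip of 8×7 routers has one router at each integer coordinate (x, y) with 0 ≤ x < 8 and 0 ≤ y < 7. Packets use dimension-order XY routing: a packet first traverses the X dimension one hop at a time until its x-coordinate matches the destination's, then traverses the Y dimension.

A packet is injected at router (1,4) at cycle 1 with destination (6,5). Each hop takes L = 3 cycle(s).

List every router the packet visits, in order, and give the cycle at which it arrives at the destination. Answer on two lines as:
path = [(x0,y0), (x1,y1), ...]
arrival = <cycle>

path = [(1,4), (2,4), (3,4), (4,4), (5,4), (6,4), (6,5)]
arrival = 19

hop 0: (1,4) @ cyc 1
hop 1: (2,4) @ cyc 4  [E]
hop 2: (3,4) @ cyc 7  [E]
hop 3: (4,4) @ cyc 10  [E]
hop 4: (5,4) @ cyc 13  [E]
hop 5: (6,4) @ cyc 16  [E]
hop 6: (6,5) @ cyc 19  [N]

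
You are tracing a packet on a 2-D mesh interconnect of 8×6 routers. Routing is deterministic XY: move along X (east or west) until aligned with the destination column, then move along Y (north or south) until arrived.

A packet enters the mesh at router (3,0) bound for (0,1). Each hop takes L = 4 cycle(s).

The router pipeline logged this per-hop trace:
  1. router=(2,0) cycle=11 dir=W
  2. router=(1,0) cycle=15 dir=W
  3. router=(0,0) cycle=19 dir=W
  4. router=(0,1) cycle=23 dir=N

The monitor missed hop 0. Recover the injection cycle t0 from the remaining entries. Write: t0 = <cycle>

t0 = 7

Hop 1 reached at cycle 11; hop k is at t0 + k·L.
Subtract one hop: t0 = 11 − 4 = 7.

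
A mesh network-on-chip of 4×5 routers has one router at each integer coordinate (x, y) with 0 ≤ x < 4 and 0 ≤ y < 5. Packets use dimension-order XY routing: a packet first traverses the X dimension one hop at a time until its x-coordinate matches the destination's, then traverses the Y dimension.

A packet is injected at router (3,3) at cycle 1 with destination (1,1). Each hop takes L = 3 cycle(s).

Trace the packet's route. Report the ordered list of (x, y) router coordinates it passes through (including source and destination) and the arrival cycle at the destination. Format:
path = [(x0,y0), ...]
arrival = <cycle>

path = [(3,3), (2,3), (1,3), (1,2), (1,1)]
arrival = 13

  0. router=(3,3) cycle=1 (inject)
  1. router=(2,3) cycle=4 dir=W
  2. router=(1,3) cycle=7 dir=W
  3. router=(1,2) cycle=10 dir=S
  4. router=(1,1) cycle=13 dir=S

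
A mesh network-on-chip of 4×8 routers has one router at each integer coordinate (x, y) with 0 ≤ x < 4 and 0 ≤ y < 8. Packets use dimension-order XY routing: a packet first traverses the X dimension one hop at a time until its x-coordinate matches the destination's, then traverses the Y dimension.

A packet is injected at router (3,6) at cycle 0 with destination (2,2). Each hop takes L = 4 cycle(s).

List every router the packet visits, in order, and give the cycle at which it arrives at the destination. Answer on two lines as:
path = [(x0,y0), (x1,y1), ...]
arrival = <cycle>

path = [(3,6), (2,6), (2,5), (2,4), (2,3), (2,2)]
arrival = 20

  0. router=(3,6) cycle=0 (inject)
  1. router=(2,6) cycle=4 dir=W
  2. router=(2,5) cycle=8 dir=S
  3. router=(2,4) cycle=12 dir=S
  4. router=(2,3) cycle=16 dir=S
  5. router=(2,2) cycle=20 dir=S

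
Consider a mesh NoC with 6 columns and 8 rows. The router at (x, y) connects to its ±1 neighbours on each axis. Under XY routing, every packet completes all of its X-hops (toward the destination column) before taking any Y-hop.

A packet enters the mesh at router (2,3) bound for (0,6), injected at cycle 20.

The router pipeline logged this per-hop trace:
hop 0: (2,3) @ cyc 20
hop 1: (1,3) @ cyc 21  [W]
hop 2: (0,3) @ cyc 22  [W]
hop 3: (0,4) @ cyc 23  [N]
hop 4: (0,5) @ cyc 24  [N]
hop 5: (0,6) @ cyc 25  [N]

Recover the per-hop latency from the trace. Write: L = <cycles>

From hop 0 (20) to hop 1 (21): +1 cycles.
Each hop adds L, hence L = 1.

L = 1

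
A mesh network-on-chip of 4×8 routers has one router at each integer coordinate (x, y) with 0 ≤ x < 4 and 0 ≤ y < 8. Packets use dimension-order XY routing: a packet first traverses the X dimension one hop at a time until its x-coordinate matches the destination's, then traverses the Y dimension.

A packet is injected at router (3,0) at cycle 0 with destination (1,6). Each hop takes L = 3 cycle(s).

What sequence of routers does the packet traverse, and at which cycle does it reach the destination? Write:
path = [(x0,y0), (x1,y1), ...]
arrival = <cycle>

src (3,0)  cyc=0
W→(2,0)  cyc=3
W→(1,0)  cyc=6
N→(1,1)  cyc=9
N→(1,2)  cyc=12
N→(1,3)  cyc=15
N→(1,4)  cyc=18
N→(1,5)  cyc=21
N→(1,6)  cyc=24

path = [(3,0), (2,0), (1,0), (1,1), (1,2), (1,3), (1,4), (1,5), (1,6)]
arrival = 24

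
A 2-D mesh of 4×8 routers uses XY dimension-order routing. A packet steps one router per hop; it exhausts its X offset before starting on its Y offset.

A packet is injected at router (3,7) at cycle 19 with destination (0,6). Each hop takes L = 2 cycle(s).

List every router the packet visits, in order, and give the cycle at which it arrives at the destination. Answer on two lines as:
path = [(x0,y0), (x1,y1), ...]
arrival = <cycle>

[0] x=3 y=7 t=19
[1] x=2 y=7 t=21 →W
[2] x=1 y=7 t=23 →W
[3] x=0 y=7 t=25 →W
[4] x=0 y=6 t=27 →S

path = [(3,7), (2,7), (1,7), (0,7), (0,6)]
arrival = 27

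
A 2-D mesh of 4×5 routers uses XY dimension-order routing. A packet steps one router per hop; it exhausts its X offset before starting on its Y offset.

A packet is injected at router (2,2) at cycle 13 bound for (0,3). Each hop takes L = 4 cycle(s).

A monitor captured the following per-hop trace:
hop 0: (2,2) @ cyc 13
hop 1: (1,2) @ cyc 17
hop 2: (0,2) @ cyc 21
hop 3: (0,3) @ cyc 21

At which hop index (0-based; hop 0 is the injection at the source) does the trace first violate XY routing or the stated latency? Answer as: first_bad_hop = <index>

first_bad_hop = 3

[1] (-1,+0) / 4c ⇒ ok
[2] (-1,+0) / 4c ⇒ ok
[3] (+0,+1) / 0c ⇒ BAD: Δcyc=0≠L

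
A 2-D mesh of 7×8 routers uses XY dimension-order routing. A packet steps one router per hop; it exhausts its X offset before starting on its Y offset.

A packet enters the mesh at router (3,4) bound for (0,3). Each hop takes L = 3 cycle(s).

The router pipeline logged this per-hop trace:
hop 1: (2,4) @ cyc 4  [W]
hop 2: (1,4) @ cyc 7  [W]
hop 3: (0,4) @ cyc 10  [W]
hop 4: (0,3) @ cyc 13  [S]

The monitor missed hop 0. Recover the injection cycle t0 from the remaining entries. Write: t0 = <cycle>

t0 = 1

The first recorded entry is hop 1 at cycle 4.
So t0 = 4 − 1·3 = 1.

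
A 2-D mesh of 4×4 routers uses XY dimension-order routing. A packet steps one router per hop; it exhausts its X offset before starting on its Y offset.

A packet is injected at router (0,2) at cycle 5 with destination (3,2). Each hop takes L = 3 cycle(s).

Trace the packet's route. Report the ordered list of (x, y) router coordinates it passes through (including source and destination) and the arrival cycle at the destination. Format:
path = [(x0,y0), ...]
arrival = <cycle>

path = [(0,2), (1,2), (2,2), (3,2)]
arrival = 14

[0] x=0 y=2 t=5
[1] x=1 y=2 t=8 →E
[2] x=2 y=2 t=11 →E
[3] x=3 y=2 t=14 →E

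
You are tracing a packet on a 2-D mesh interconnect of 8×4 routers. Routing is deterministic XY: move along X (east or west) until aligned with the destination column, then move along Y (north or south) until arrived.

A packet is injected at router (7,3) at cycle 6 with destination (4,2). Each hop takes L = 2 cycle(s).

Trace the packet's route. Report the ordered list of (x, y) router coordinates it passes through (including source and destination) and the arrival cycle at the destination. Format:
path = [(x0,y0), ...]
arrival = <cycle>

  0. router=(7,3) cycle=6 (inject)
  1. router=(6,3) cycle=8 dir=W
  2. router=(5,3) cycle=10 dir=W
  3. router=(4,3) cycle=12 dir=W
  4. router=(4,2) cycle=14 dir=S

path = [(7,3), (6,3), (5,3), (4,3), (4,2)]
arrival = 14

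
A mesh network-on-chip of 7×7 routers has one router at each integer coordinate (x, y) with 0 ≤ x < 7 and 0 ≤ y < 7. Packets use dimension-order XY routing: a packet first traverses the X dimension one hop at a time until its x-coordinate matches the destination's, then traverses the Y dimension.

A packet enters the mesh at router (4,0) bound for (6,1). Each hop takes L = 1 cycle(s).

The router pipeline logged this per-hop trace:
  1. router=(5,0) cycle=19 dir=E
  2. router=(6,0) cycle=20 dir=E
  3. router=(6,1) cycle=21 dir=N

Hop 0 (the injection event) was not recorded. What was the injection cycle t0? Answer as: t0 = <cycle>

t0 = 18

cyc[1] = 19 and cyc[k] = t0 + k·L for every k.
t0 = cyc[1] − L = 19 − 1 = 18.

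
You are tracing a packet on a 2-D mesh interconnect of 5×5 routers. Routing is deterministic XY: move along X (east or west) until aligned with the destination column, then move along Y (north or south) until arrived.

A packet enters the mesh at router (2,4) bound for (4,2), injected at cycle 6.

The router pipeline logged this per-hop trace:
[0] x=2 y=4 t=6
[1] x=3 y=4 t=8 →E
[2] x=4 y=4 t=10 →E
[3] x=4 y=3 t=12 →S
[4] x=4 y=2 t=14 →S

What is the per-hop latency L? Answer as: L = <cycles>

L = 2

cyc[1] − cyc[0] = 8 − 6 = 2.
Per-hop latency L = Δcyc = 2.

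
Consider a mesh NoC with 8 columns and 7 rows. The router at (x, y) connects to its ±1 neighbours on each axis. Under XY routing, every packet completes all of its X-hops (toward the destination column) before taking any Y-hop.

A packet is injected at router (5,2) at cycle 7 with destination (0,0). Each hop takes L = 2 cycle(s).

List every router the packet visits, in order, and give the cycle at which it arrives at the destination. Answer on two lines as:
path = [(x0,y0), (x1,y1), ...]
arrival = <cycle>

src (5,2)  cyc=7
W→(4,2)  cyc=9
W→(3,2)  cyc=11
W→(2,2)  cyc=13
W→(1,2)  cyc=15
W→(0,2)  cyc=17
S→(0,1)  cyc=19
S→(0,0)  cyc=21

path = [(5,2), (4,2), (3,2), (2,2), (1,2), (0,2), (0,1), (0,0)]
arrival = 21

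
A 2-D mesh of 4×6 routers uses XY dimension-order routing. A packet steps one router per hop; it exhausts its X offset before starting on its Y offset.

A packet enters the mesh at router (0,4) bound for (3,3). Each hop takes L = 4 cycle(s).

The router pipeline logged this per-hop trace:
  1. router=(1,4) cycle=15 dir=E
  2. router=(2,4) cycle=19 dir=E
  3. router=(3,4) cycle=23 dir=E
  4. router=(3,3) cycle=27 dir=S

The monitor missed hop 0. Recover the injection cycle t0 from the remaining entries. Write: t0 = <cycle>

The first recorded entry is hop 1 at cycle 15.
So t0 = 15 − 1·4 = 11.

t0 = 11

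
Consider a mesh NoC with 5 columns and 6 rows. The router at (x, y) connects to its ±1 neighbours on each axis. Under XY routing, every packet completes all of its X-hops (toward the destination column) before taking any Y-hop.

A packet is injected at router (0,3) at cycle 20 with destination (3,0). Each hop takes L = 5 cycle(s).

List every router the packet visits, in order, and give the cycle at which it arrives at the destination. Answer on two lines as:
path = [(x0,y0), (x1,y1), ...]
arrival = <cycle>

path = [(0,3), (1,3), (2,3), (3,3), (3,2), (3,1), (3,0)]
arrival = 50

hop 0: (0,3) @ cyc 20
hop 1: (1,3) @ cyc 25  [E]
hop 2: (2,3) @ cyc 30  [E]
hop 3: (3,3) @ cyc 35  [E]
hop 4: (3,2) @ cyc 40  [S]
hop 5: (3,1) @ cyc 45  [S]
hop 6: (3,0) @ cyc 50  [S]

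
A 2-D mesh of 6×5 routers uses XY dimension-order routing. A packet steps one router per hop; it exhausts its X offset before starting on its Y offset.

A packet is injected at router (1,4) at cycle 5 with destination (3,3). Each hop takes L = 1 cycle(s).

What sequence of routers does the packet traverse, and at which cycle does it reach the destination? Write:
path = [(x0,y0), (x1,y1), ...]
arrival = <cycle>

hop 0: (1,4) @ cyc 5
hop 1: (2,4) @ cyc 6  [E]
hop 2: (3,4) @ cyc 7  [E]
hop 3: (3,3) @ cyc 8  [S]

path = [(1,4), (2,4), (3,4), (3,3)]
arrival = 8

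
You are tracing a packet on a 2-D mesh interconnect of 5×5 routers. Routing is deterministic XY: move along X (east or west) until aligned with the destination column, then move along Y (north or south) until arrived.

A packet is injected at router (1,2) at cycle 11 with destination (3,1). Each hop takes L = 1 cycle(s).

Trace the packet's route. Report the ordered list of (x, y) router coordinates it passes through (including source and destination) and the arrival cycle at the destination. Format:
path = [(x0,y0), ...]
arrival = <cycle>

src (1,2)  cyc=11
E→(2,2)  cyc=12
E→(3,2)  cyc=13
S→(3,1)  cyc=14

path = [(1,2), (2,2), (3,2), (3,1)]
arrival = 14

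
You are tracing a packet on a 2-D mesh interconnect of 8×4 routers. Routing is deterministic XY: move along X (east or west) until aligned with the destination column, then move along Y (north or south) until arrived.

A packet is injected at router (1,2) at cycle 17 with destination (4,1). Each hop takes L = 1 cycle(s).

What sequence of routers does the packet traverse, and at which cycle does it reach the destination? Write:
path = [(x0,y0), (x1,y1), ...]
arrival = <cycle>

src (1,2)  cyc=17
E→(2,2)  cyc=18
E→(3,2)  cyc=19
E→(4,2)  cyc=20
S→(4,1)  cyc=21

path = [(1,2), (2,2), (3,2), (4,2), (4,1)]
arrival = 21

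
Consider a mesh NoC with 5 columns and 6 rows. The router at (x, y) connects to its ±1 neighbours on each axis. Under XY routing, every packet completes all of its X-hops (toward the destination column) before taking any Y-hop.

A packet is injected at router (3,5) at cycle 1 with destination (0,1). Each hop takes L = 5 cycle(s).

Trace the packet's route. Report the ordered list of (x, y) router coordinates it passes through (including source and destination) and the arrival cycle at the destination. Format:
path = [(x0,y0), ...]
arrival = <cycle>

src (3,5)  cyc=1
W→(2,5)  cyc=6
W→(1,5)  cyc=11
W→(0,5)  cyc=16
S→(0,4)  cyc=21
S→(0,3)  cyc=26
S→(0,2)  cyc=31
S→(0,1)  cyc=36

path = [(3,5), (2,5), (1,5), (0,5), (0,4), (0,3), (0,2), (0,1)]
arrival = 36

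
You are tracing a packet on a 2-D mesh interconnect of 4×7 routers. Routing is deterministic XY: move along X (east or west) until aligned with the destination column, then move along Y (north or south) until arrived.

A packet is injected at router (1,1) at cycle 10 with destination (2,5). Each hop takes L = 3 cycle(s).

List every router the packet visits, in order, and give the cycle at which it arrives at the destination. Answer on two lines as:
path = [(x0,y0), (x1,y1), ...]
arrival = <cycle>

[0] x=1 y=1 t=10
[1] x=2 y=1 t=13 →E
[2] x=2 y=2 t=16 →N
[3] x=2 y=3 t=19 →N
[4] x=2 y=4 t=22 →N
[5] x=2 y=5 t=25 →N

path = [(1,1), (2,1), (2,2), (2,3), (2,4), (2,5)]
arrival = 25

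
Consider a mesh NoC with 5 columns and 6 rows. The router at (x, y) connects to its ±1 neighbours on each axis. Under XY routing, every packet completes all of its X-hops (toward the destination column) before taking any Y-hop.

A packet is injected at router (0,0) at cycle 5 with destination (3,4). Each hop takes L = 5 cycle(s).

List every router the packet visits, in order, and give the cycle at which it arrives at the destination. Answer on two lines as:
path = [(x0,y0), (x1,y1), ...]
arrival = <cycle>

path = [(0,0), (1,0), (2,0), (3,0), (3,1), (3,2), (3,3), (3,4)]
arrival = 40

  0. router=(0,0) cycle=5 (inject)
  1. router=(1,0) cycle=10 dir=E
  2. router=(2,0) cycle=15 dir=E
  3. router=(3,0) cycle=20 dir=E
  4. router=(3,1) cycle=25 dir=N
  5. router=(3,2) cycle=30 dir=N
  6. router=(3,3) cycle=35 dir=N
  7. router=(3,4) cycle=40 dir=N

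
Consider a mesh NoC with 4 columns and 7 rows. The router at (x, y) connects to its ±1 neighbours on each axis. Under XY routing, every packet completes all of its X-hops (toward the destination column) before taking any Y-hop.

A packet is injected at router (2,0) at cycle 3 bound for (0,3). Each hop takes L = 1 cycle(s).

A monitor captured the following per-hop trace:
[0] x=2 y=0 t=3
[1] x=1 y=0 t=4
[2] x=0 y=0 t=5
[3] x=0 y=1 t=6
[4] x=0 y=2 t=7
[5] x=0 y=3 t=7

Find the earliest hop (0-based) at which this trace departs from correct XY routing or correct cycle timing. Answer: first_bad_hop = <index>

first_bad_hop = 5

check 1→ d=(-1,0) cyc+1: ok
check 2→ d=(-1,0) cyc+1: ok
check 3→ d=(0,1) cyc+1: ok
check 4→ d=(0,1) cyc+1: ok
check 5→ d=(0,1) cyc+0: BAD: Δcyc=0≠L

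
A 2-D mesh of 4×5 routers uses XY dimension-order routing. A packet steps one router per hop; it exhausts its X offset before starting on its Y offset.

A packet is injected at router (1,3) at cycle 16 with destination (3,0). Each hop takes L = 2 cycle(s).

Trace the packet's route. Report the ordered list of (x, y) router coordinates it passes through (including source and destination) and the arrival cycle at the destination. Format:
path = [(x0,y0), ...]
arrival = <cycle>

path = [(1,3), (2,3), (3,3), (3,2), (3,1), (3,0)]
arrival = 26

t=16: at (1,3)
t=18: at (2,3) after E
t=20: at (3,3) after E
t=22: at (3,2) after S
t=24: at (3,1) after S
t=26: at (3,0) after S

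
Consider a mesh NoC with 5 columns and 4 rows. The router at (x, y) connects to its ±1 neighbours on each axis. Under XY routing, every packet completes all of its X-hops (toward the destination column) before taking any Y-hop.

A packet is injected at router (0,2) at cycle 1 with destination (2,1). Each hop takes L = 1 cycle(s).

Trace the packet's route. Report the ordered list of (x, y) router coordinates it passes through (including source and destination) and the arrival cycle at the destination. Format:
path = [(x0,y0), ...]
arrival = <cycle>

hop 0: (0,2) @ cyc 1
hop 1: (1,2) @ cyc 2  [E]
hop 2: (2,2) @ cyc 3  [E]
hop 3: (2,1) @ cyc 4  [S]

path = [(0,2), (1,2), (2,2), (2,1)]
arrival = 4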